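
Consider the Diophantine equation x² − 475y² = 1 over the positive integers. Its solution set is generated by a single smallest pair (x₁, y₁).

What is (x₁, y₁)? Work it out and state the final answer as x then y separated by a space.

√475 = [21; 1,3,1,6,2,6,1,3,1,42, …], period ℓ=10 (even) → k=9
step 0: (21, 1)  from 21·(1,0) + (0,1)
step 1: (22, 1)  from 1·(21,1) + (1,0)
step 2: (87, 4)  from 3·(22,1) + (21,1)
step 3: (109, 5)  from 1·(87,4) + (22,1)
step 4: (741, 34)  from 6·(109,5) + (87,4)
step 5: (1591, 73)  from 2·(741,34) + (109,5)
step 6: (10287, 472)  from 6·(1591,73) + (741,34)
…
step 8: (45921, 2107)  from 3·(11878,545) + (10287,472)
step 9: (57799, 2652)  from 1·(45921,2107) + (11878,545)
fundamental: x₁=57799, y₁=2652  (since 3340724401 − 475·7033104 = 1)

57799 2652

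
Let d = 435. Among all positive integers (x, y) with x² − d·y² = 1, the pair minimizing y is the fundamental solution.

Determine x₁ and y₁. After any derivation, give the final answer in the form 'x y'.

146 7

√435 → a₀=20, period (1,5,1,40); ℓ=4 even so k=3
a_0=20:  p_0=20·1+0=20,  q_0=20·0+1=1
a_1=1:  p_1=1·20+1=21,  q_1=1·1+0=1
a_2=5:  p_2=5·21+20=125,  q_2=5·1+1=6
a_3=1:  p_3=1·125+21=146,  q_3=1·6+1=7
→ (146, 7).  Check: 146²=21316, 435·7²=21315, difference 1.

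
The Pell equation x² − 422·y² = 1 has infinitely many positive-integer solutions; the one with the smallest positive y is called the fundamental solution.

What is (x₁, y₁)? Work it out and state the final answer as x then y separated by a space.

d=422: √d = [20; 1,1,5,2,1,…,1,1,40] (ℓ=14, even), read p_13/q_13
a_0=20:  p_0=20·1+0=20,  q_0=20·0+1=1
a_1=1:  p_1=1·20+1=21,  q_1=1·1+0=1
…
a_3=5:  p_3=5·41+21=226,  q_3=5·2+1=11
…
a_7=20:  p_7=20·2650+719=53719,  q_7=20·129+35=2615
…
a_9=1:  p_9=1·163807+53719=217526,  q_9=1·7974+2615=10589
…
a_12=1:  p_12=1·3211821+598859=3810680,  q_12=1·156349+29152=185501
a_13=1:  p_13=1·3810680+3211821=7022501,  q_13=1·185501+156349=341850
(x₁, y₁) = (7022501, 341850);  7022501² − 422·341850² = 1 ✓

7022501 341850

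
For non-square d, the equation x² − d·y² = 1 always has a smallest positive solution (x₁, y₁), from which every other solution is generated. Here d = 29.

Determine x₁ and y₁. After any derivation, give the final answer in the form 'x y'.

d=29: √d = [5; 2,1,1,2,10] (ℓ=5, odd), read p_9/q_9
a_0=5:  p_0=5·1+0=5,  q_0=5·0+1=1
…
a_3=1:  p_3=1·16+11=27,  q_3=1·3+2=5
…
a_7=1:  p_7=1·1524+727=2251,  q_7=1·283+135=418
a_8=1:  p_8=1·2251+1524=3775,  q_8=1·418+283=701
a_9=2:  p_9=2·3775+2251=9801,  q_9=2·701+418=1820
(x₁, y₁) = (9801, 1820);  9801² − 29·1820² = 1 ✓

9801 1820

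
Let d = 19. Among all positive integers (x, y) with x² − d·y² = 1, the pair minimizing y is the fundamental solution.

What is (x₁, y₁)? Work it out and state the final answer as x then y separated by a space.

[4; 2,1,3,1,2,8] for √19; ℓ=6 ⇒ convergent index 5
i=0: a=4 ⇒ p=4, q=1
…
i=3: a=3 ⇒ p=48, q=11
i=4: a=1 ⇒ p=61, q=14
i=5: a=2 ⇒ p=170, q=39
fundamental: x₁=170, y₁=39  (since 28900 − 19·1521 = 1)

170 39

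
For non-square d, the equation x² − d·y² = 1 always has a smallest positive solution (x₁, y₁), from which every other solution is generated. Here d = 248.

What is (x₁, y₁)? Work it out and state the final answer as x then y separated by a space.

[15; 1,2,1,30] for √248; ℓ=4 ⇒ convergent index 3
k=0  a_k=15  p_k/q_k = 15/1
…
k=2  a_k=2  p_k/q_k = 47/3
k=3  a_k=1  p_k/q_k = 63/4
→ (63, 4).  Check: 63²=3969, 248·4²=3968, difference 1.

63 4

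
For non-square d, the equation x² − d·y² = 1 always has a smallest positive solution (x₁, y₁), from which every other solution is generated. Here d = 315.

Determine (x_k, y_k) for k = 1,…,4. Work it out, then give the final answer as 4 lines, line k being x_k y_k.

d=315: √d = [17; 1,2,1,34] (ℓ=4, even), read p_3/q_3
a_0=17:  p_0=17·1+0=17,  q_0=17·0+1=1
…
a_2=2:  p_2=2·18+17=53,  q_2=2·1+1=3
a_3=1:  p_3=1·53+18=71,  q_3=1·3+1=4
→ (71, 4).  Check: 71²=5041, 315·4²=5040, difference 1.
n=2: (71,4)∘(71,4) = (71·71+315·4·4, 71·4+4·71) = (10081,568)
n=3: (10081,568)∘(71,4) = (71·10081+315·4·568, 71·568+4·10081) = (1431431,80652)
n=4: (1431431,80652)∘(71,4) = (71·1431431+315·4·80652, 71·80652+4·1431431) = (203253121,11452016)

71 4
10081 568
1431431 80652
203253121 11452016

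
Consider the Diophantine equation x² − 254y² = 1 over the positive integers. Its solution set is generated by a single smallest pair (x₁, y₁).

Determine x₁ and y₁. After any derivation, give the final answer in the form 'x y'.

[15; 1,14,1,30] for √254; ℓ=4 ⇒ convergent index 3
i=0: a=15 ⇒ p=15, q=1
i=1: a=1 ⇒ p=16, q=1
i=2: a=14 ⇒ p=239, q=15
i=3: a=1 ⇒ p=255, q=16
(x₁, y₁) = (255, 16);  255² − 254·16² = 1 ✓

255 16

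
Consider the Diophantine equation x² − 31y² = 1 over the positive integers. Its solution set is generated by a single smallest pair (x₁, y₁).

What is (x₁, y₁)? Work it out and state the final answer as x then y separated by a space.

1520 273

√31 = [5; 1,1,3,5,3,1,1,10, …], period ℓ=8 (even) → k=7
a_0=5:  p_0=5·1+0=5,  q_0=5·0+1=1
…
a_4=5:  p_4=5·39+11=206,  q_4=5·7+2=37
…
a_6=1:  p_6=1·657+206=863,  q_6=1·118+37=155
a_7=1:  p_7=1·863+657=1520,  q_7=1·155+118=273
fundamental: x₁=1520, y₁=273  (since 2310400 − 31·74529 = 1)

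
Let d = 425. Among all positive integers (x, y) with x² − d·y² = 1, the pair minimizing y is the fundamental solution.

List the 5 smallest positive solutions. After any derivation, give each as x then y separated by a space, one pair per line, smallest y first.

143649 6968
41270070401 2001892464
11856808685922849 575139701115304
3406437421806992601601 165236485849022716128
978662658398448551768841249 47472111910877388597026840

d=425: √d = [20; 1,1,1,1,1,1,40] (ℓ=7, odd), read p_13/q_13
a_0=20:  p_0=20·1+0=20,  q_0=20·0+1=1
…
a_8=1:  p_8=1·10885+268=11153,  q_8=1·528+13=541
a_9=1:  p_9=1·11153+10885=22038,  q_9=1·541+528=1069
a_10=1:  p_10=1·22038+11153=33191,  q_10=1·1069+541=1610
a_11=1:  p_11=1·33191+22038=55229,  q_11=1·1610+1069=2679
a_12=1:  p_12=1·55229+33191=88420,  q_12=1·2679+1610=4289
a_13=1:  p_13=1·88420+55229=143649,  q_13=1·4289+2679=6968
(x₁, y₁) = (143649, 6968);  143649² − 425·6968² = 1 ✓
n=2: (143649,6968)∘(143649,6968) = (143649·143649+425·6968·6968, 143649·6968+6968·143649) = (41270070401,2001892464)
n=3: (41270070401,2001892464)∘(143649,6968) = (143649·41270070401+425·6968·2001892464, 143649·2001892464+6968·41270070401) = (11856808685922849,575139701115304)
n=4: (11856808685922849,575139701115304)∘(143649,6968) = (143649·11856808685922849+425·6968·575139701115304, 143649·575139701115304+6968·11856808685922849) = (3406437421806992601601,165236485849022716128)
n=5: (3406437421806992601601,165236485849022716128)∘(143649,6968) = (143649·3406437421806992601601+425·6968·165236485849022716128, 143649·165236485849022716128+6968·3406437421806992601601) = (978662658398448551768841249,47472111910877388597026840)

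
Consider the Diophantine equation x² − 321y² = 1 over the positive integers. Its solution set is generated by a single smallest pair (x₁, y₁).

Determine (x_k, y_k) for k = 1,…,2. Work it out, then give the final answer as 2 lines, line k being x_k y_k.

[17; 1,10,1,34] for √321; ℓ=4 ⇒ convergent index 3
a_0=17:  p_0=17·1+0=17,  q_0=17·0+1=1
a_1=1:  p_1=1·17+1=18,  q_1=1·1+0=1
a_2=10:  p_2=10·18+17=197,  q_2=10·1+1=11
a_3=1:  p_3=1·197+18=215,  q_3=1·11+1=12
(x₁, y₁) = (215, 12);  215² − 321·12² = 1 ✓
k=2:  x_2 = 215·215+321·12·12 = 92449,  y_2 = 215·12+12·215 = 5160

215 12
92449 5160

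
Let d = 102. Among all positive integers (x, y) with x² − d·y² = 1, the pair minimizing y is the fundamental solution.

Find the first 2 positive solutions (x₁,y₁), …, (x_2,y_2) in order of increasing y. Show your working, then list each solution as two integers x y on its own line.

d=102: √d = [10; 10,20] (ℓ=2, even), read p_1/q_1
i=0: a=10 ⇒ p=10, q=1
i=1: a=10 ⇒ p=101, q=10
(x₁, y₁) = (101, 10);  101² − 102·10² = 1 ✓
(101+10√102)^2 = 20401 + 2020√102

101 10
20401 2020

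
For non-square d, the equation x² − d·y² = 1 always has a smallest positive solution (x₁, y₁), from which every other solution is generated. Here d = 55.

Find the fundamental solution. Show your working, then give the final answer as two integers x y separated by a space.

d=55: √d = [7; 2,2,2,14] (ℓ=4, even), read p_3/q_3
a_0=7:  p_0=7·1+0=7,  q_0=7·0+1=1
a_1=2:  p_1=2·7+1=15,  q_1=2·1+0=2
a_2=2:  p_2=2·15+7=37,  q_2=2·2+1=5
a_3=2:  p_3=2·37+15=89,  q_3=2·5+2=12
fundamental: x₁=89, y₁=12  (since 7921 − 55·144 = 1)

89 12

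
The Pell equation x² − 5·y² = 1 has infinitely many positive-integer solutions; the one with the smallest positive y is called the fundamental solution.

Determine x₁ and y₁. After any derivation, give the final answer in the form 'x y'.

√5 = [2; 4, …], period ℓ=1 (odd) → k=1
k=0  a_k=2  p_k/q_k = 2/1
k=1  a_k=4  p_k/q_k = 9/4
fundamental: x₁=9, y₁=4  (since 81 − 5·16 = 1)

9 4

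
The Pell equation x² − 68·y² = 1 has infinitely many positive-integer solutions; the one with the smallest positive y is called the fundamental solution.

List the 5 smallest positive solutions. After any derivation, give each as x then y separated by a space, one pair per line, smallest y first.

[8; 4,16] for √68; ℓ=2 ⇒ convergent index 1
a_0=8:  p_0=8·1+0=8,  q_0=8·0+1=1
a_1=4:  p_1=4·8+1=33,  q_1=4·1+0=4
fundamental: x₁=33, y₁=4  (since 1089 − 68·16 = 1)
(x_2, y_2) = (33·33 + 68·4·4, 33·4 + 4·33) = (2177, 264)
(x_3, y_3) = (33·2177 + 68·4·264, 33·264 + 4·2177) = (143649, 17420)
(x_4, y_4) = (33·143649 + 68·4·17420, 33·17420 + 4·143649) = (9478657, 1149456)
(x_5, y_5) = (33·9478657 + 68·4·1149456, 33·1149456 + 4·9478657) = (625447713, 75846676)

33 4
2177 264
143649 17420
9478657 1149456
625447713 75846676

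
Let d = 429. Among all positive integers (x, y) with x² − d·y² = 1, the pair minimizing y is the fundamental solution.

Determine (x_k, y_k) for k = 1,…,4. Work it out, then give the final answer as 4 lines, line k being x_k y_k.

1524095 73584
4645731138049 224298012960
14161071197688057215 683702960124468816
43165635614076113391052801 2084056526021580302230080

d=429: √d = [20; 1,2,2,9,1,12,1,9,2,2,1,40] (ℓ=12, even), read p_11/q_11
k=0  a_k=20  p_k/q_k = 20/1
k=1  a_k=1  p_k/q_k = 21/1
k=2  a_k=2  p_k/q_k = 62/3
…
k=6  a_k=12  p_k/q_k = 19511/942
…
k=10  a_k=2  p_k/q_k = 1085636/52415
k=11  a_k=1  p_k/q_k = 1524095/73584
fundamental: x₁=1524095, y₁=73584  (since 2322865569025 − 429·5414605056 = 1)
(x_2, y_2) = (1524095·1524095 + 429·73584·73584, 1524095·73584 + 73584·1524095) = (4645731138049, 224298012960)
(x_3, y_3) = (1524095·4645731138049 + 429·73584·224298012960, 1524095·224298012960 + 73584·4645731138049) = (14161071197688057215, 683702960124468816)
(x_4, y_4) = (1524095·14161071197688057215 + 429·73584·683702960124468816, 1524095·683702960124468816 + 73584·14161071197688057215) = (43165635614076113391052801, 2084056526021580302230080)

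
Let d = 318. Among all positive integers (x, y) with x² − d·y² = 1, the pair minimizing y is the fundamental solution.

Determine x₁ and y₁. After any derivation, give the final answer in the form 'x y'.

d=318: √d = [17; 1,4,1,34] (ℓ=4, even), read p_3/q_3
i=0: a=17 ⇒ p=17, q=1
i=1: a=1 ⇒ p=18, q=1
i=2: a=4 ⇒ p=89, q=5
i=3: a=1 ⇒ p=107, q=6
fundamental: x₁=107, y₁=6  (since 11449 − 318·36 = 1)

107 6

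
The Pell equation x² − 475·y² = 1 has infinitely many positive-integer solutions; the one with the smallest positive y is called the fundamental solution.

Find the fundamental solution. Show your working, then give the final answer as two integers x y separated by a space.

57799 2652

√475 = [21; 1,3,1,6,2,6,1,3,1,42, …], period ℓ=10 (even) → k=9
k=0  a_k=21  p_k/q_k = 21/1
k=1  a_k=1  p_k/q_k = 22/1
…
k=3  a_k=1  p_k/q_k = 109/5
k=4  a_k=6  p_k/q_k = 741/34
…
k=8  a_k=3  p_k/q_k = 45921/2107
k=9  a_k=1  p_k/q_k = 57799/2652
fundamental: x₁=57799, y₁=2652  (since 3340724401 − 475·7033104 = 1)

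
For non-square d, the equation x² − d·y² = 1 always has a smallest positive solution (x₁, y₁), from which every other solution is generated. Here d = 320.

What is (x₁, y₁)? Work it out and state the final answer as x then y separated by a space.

161 9

[17; 1,7,1,34] for √320; ℓ=4 ⇒ convergent index 3
i=0: a=17 ⇒ p=17, q=1
i=1: a=1 ⇒ p=18, q=1
i=2: a=7 ⇒ p=143, q=8
i=3: a=1 ⇒ p=161, q=9
(x₁, y₁) = (161, 9);  161² − 320·9² = 1 ✓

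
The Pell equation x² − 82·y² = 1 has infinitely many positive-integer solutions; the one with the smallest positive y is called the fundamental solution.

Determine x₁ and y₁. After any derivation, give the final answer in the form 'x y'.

163 18

[9; 18] for √82; ℓ=1 ⇒ convergent index 1
i=0: a=9 ⇒ p=9, q=1
i=1: a=18 ⇒ p=163, q=18
fundamental: x₁=163, y₁=18  (since 26569 − 82·324 = 1)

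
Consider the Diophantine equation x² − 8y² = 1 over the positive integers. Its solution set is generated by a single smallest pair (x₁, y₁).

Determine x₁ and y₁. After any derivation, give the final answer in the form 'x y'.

√8 → a₀=2, period (1,4); ℓ=2 even so k=1
step 0: (2, 1)  from 2·(1,0) + (0,1)
step 1: (3, 1)  from 1·(2,1) + (1,0)
fundamental: x₁=3, y₁=1  (since 9 − 8·1 = 1)

3 1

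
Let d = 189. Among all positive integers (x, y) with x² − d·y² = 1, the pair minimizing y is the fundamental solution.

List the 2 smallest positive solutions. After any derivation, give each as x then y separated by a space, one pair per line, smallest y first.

55 4
6049 440

d=189: √d = [13; 1,2,1,26] (ℓ=4, even), read p_3/q_3
i=0: a=13 ⇒ p=13, q=1
…
i=2: a=2 ⇒ p=41, q=3
i=3: a=1 ⇒ p=55, q=4
fundamental: x₁=55, y₁=4  (since 3025 − 189·16 = 1)
(x_2, y_2) = (55·55 + 189·4·4, 55·4 + 4·55) = (6049, 440)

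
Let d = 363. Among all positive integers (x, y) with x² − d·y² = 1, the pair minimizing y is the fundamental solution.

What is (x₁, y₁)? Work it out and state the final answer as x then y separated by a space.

362 19

d=363: √d = [19; 19,38] (ℓ=2, even), read p_1/q_1
a_0=19:  p_0=19·1+0=19,  q_0=19·0+1=1
a_1=19:  p_1=19·19+1=362,  q_1=19·1+0=19
fundamental: x₁=362, y₁=19  (since 131044 − 363·361 = 1)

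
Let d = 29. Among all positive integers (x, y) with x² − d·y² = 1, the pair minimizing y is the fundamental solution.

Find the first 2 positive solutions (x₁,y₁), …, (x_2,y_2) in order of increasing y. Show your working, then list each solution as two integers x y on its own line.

√29 = [5; 2,1,1,2,10, …], period ℓ=5 (odd) → k=9
i=0: a=5 ⇒ p=5, q=1
i=1: a=2 ⇒ p=11, q=2
i=2: a=1 ⇒ p=16, q=3
i=3: a=1 ⇒ p=27, q=5
i=4: a=2 ⇒ p=70, q=13
i=5: a=10 ⇒ p=727, q=135
…
i=7: a=1 ⇒ p=2251, q=418
i=8: a=1 ⇒ p=3775, q=701
i=9: a=2 ⇒ p=9801, q=1820
fundamental: x₁=9801, y₁=1820  (since 96059601 − 29·3312400 = 1)
(9801+1820√29)^2 = 192119201 + 35675640√29

9801 1820
192119201 35675640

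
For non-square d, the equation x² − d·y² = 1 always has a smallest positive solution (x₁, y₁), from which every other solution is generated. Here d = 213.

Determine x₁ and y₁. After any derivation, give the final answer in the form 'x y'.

194399 13320

d=213: √d = [14; 1,1,2,6,1,8,1,6,2,1,1,28] (ℓ=12, even), read p_11/q_11
i=0: a=14 ⇒ p=14, q=1
…
i=2: a=1 ⇒ p=29, q=2
i=3: a=2 ⇒ p=73, q=5
…
i=6: a=8 ⇒ p=4787, q=328
…
i=9: a=2 ⇒ p=78825, q=5401
i=10: a=1 ⇒ p=115574, q=7919
i=11: a=1 ⇒ p=194399, q=13320
fundamental: x₁=194399, y₁=13320  (since 37790971201 − 213·177422400 = 1)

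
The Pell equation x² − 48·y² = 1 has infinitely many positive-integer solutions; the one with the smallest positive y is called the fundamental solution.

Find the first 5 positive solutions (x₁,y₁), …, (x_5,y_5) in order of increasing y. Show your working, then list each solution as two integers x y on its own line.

7 1
97 14
1351 195
18817 2716
262087 37829

√48 = [6; 1,12, …], period ℓ=2 (even) → k=1
step 0: (6, 1)  from 6·(1,0) + (0,1)
step 1: (7, 1)  from 1·(6,1) + (1,0)
fundamental: x₁=7, y₁=1  (since 49 − 48·1 = 1)
(7+1√48)^2 = 97 + 14√48
(7+1√48)^3 = 1351 + 195√48
(7+1√48)^4 = 18817 + 2716√48
(7+1√48)^5 = 262087 + 37829√48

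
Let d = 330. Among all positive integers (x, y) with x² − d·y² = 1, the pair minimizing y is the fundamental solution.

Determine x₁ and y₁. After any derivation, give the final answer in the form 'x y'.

√330 → a₀=18, period (6,36); ℓ=2 even so k=1
a_0=18:  p_0=18·1+0=18,  q_0=18·0+1=1
a_1=6:  p_1=6·18+1=109,  q_1=6·1+0=6
→ (109, 6).  Check: 109²=11881, 330·6²=11880, difference 1.

109 6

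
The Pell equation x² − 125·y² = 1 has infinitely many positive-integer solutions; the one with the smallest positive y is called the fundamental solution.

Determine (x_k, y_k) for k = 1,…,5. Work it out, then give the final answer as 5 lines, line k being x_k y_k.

930249 83204
1730726404001 154800875592
3220013013190122249 288006719437081612
5990827771012465337616001 535835925499096664087184
11145923086309929722690704506249 996921667718930338621440576020

d=125: √d = [11; 5,1,1,5,22] (ℓ=5, odd), read p_9/q_9
step 0: (11, 1)  from 11·(1,0) + (0,1)
…
step 4: (682, 61)  from 5·(123,11) + (67,6)
step 5: (15127, 1353)  from 22·(682,61) + (123,11)
…
step 8: (167761, 15005)  from 1·(91444,8179) + (76317,6826)
step 9: (930249, 83204)  from 5·(167761,15005) + (91444,8179)
(x₁, y₁) = (930249, 83204);  930249² − 125·83204² = 1 ✓
k=2:  x_2 = 930249·930249+125·83204·83204 = 1730726404001,  y_2 = 930249·83204+83204·930249 = 154800875592
k=3:  x_3 = 930249·1730726404001+125·83204·154800875592 = 3220013013190122249,  y_3 = 930249·154800875592+83204·1730726404001 = 288006719437081612
k=4:  x_4 = 930249·3220013013190122249+125·83204·288006719437081612 = 5990827771012465337616001,  y_4 = 930249·288006719437081612+83204·3220013013190122249 = 535835925499096664087184
k=5:  x_5 = 930249·5990827771012465337616001+125·83204·535835925499096664087184 = 11145923086309929722690704506249,  y_5 = 930249·535835925499096664087184+83204·5990827771012465337616001 = 996921667718930338621440576020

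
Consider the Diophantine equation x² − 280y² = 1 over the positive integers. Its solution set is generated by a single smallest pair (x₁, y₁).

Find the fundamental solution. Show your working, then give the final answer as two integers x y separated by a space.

[16; 1,2,1,2,1,32] for √280; ℓ=6 ⇒ convergent index 5
a_0=16:  p_0=16·1+0=16,  q_0=16·0+1=1
a_1=1:  p_1=1·16+1=17,  q_1=1·1+0=1
…
a_4=2:  p_4=2·67+50=184,  q_4=2·4+3=11
a_5=1:  p_5=1·184+67=251,  q_5=1·11+4=15
fundamental: x₁=251, y₁=15  (since 63001 − 280·225 = 1)

251 15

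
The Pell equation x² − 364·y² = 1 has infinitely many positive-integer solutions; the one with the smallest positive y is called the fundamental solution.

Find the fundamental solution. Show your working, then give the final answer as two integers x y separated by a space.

4954951 259710

√364 = [19; 12,1,2,3,1,8,1,3,2,1,12,38, …], period ℓ=12 (even) → k=11
k=0  a_k=19  p_k/q_k = 19/1
k=1  a_k=12  p_k/q_k = 229/12
k=2  a_k=1  p_k/q_k = 248/13
k=3  a_k=2  p_k/q_k = 725/38
k=4  a_k=3  p_k/q_k = 2423/127
k=5  a_k=1  p_k/q_k = 3148/165
k=6  a_k=8  p_k/q_k = 27607/1447
k=7  a_k=1  p_k/q_k = 30755/1612
k=8  a_k=3  p_k/q_k = 119872/6283
…
k=10  a_k=1  p_k/q_k = 390371/20461
k=11  a_k=12  p_k/q_k = 4954951/259710
(x₁, y₁) = (4954951, 259710);  4954951² − 364·259710² = 1 ✓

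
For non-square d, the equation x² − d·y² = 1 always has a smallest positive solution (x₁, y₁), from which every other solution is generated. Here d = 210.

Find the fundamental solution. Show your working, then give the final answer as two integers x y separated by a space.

√210 = [14; 2,28, …], period ℓ=2 (even) → k=1
k=0  a_k=14  p_k/q_k = 14/1
k=1  a_k=2  p_k/q_k = 29/2
→ (29, 2).  Check: 29²=841, 210·2²=840, difference 1.

29 2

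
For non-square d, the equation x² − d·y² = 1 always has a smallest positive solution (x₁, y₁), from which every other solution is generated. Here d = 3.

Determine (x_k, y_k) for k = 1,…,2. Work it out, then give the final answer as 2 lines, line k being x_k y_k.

[1; 1,2] for √3; ℓ=2 ⇒ convergent index 1
k=0  a_k=1  p_k/q_k = 1/1
k=1  a_k=1  p_k/q_k = 2/1
→ (2, 1).  Check: 2²=4, 3·1²=3, difference 1.
(2+1√3)^2 = 7 + 4√3

2 1
7 4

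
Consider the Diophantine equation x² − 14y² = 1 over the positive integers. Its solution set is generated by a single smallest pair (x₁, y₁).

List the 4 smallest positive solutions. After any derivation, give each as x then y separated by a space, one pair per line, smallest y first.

√14 = [3; 1,2,1,6, …], period ℓ=4 (even) → k=3
k=0  a_k=3  p_k/q_k = 3/1
k=1  a_k=1  p_k/q_k = 4/1
k=2  a_k=2  p_k/q_k = 11/3
k=3  a_k=1  p_k/q_k = 15/4
→ (15, 4).  Check: 15²=225, 14·4²=224, difference 1.
(15+4√14)^2 = 449 + 120√14
(15+4√14)^3 = 13455 + 3596√14
(15+4√14)^4 = 403201 + 107760√14

15 4
449 120
13455 3596
403201 107760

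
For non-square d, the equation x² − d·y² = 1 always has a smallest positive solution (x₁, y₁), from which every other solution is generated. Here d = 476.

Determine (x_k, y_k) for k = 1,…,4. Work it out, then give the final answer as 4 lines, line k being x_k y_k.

√476 = [21; 1,4,2,10,2,4,1,42, …], period ℓ=8 (even) → k=7
i=0: a=21 ⇒ p=21, q=1
…
i=4: a=10 ⇒ p=2509, q=115
i=5: a=2 ⇒ p=5258, q=241
i=6: a=4 ⇒ p=23541, q=1079
i=7: a=1 ⇒ p=28799, q=1320
→ (28799, 1320).  Check: 28799²=829382401, 476·1320²=829382400, difference 1.
n=2: (28799,1320)∘(28799,1320) = (28799·28799+476·1320·1320, 28799·1320+1320·28799) = (1658764801,76029360)
n=3: (1658764801,76029360)∘(28799,1320) = (28799·1658764801+476·1320·76029360, 28799·76029360+1320·1658764801) = (95541534979199,4379139075960)
n=4: (95541534979199,4379139075960)∘(28799,1320) = (28799·95541534979199+476·1320·4379139075960, 28799·4379139075960+1320·95541534979199) = (5503001330073139201,252229652421114720)

28799 1320
1658764801 76029360
95541534979199 4379139075960
5503001330073139201 252229652421114720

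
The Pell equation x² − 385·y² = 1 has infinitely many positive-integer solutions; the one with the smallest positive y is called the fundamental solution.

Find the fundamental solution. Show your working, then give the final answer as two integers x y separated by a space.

95831 4884

[19; 1,1,1,1,1,…,1,1,38] for √385; ℓ=16 ⇒ convergent index 15
k=0  a_k=19  p_k/q_k = 19/1
k=1  a_k=1  p_k/q_k = 20/1
…
k=3  a_k=1  p_k/q_k = 59/3
k=4  a_k=1  p_k/q_k = 98/5
…
k=6  a_k=3  p_k/q_k = 569/29
…
k=8  a_k=2  p_k/q_k = 2021/103
k=9  a_k=1  p_k/q_k = 2747/140
k=10  a_k=3  p_k/q_k = 10262/523
…
k=12  a_k=1  p_k/q_k = 23271/1186
…
k=14  a_k=1  p_k/q_k = 59551/3035
k=15  a_k=1  p_k/q_k = 95831/4884
(x₁, y₁) = (95831, 4884);  95831² − 385·4884² = 1 ✓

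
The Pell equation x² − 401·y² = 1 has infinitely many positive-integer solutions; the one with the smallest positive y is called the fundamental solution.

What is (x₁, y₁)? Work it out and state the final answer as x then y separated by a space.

801 40

d=401: √d = [20; 40] (ℓ=1, odd), read p_1/q_1
step 0: (20, 1)  from 20·(1,0) + (0,1)
step 1: (801, 40)  from 40·(20,1) + (1,0)
fundamental: x₁=801, y₁=40  (since 641601 − 401·1600 = 1)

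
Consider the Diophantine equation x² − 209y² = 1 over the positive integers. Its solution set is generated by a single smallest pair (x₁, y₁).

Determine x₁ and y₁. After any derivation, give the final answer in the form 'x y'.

46551 3220

[14; 2,5,3,2,3,5,2,28] for √209; ℓ=8 ⇒ convergent index 7
k=0  a_k=14  p_k/q_k = 14/1
…
k=6  a_k=5  p_k/q_k = 21266/1471
k=7  a_k=2  p_k/q_k = 46551/3220
fundamental: x₁=46551, y₁=3220  (since 2166995601 − 209·10368400 = 1)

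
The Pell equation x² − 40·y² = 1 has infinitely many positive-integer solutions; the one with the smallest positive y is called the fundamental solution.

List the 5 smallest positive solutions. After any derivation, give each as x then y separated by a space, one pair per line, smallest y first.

19 3
721 114
27379 4329
1039681 164388
39480499 6242415

√40 → a₀=6, period (3,12); ℓ=2 even so k=1
k=0  a_k=6  p_k/q_k = 6/1
k=1  a_k=3  p_k/q_k = 19/3
→ (19, 3).  Check: 19²=361, 40·3²=360, difference 1.
(x_2, y_2) = (19·19 + 40·3·3, 19·3 + 3·19) = (721, 114)
(x_3, y_3) = (19·721 + 40·3·114, 19·114 + 3·721) = (27379, 4329)
(x_4, y_4) = (19·27379 + 40·3·4329, 19·4329 + 3·27379) = (1039681, 164388)
(x_5, y_5) = (19·1039681 + 40·3·164388, 19·164388 + 3·1039681) = (39480499, 6242415)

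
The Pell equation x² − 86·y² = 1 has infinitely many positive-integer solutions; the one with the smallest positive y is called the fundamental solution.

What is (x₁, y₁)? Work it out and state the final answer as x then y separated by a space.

10405 1122

√86 = [9; 3,1,1,1,8,1,1,1,3,18, …], period ℓ=10 (even) → k=9
k=0  a_k=9  p_k/q_k = 9/1
k=1  a_k=3  p_k/q_k = 28/3
k=2  a_k=1  p_k/q_k = 37/4
k=3  a_k=1  p_k/q_k = 65/7
k=4  a_k=1  p_k/q_k = 102/11
k=5  a_k=8  p_k/q_k = 881/95
…
k=7  a_k=1  p_k/q_k = 1864/201
k=8  a_k=1  p_k/q_k = 2847/307
k=9  a_k=3  p_k/q_k = 10405/1122
(x₁, y₁) = (10405, 1122);  10405² − 86·1122² = 1 ✓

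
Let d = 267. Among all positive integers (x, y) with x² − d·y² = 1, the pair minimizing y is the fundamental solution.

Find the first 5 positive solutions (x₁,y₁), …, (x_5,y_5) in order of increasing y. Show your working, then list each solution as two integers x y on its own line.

√267 = [16; 2,1,15,1,2,32, …], period ℓ=6 (even) → k=5
a_0=16:  p_0=16·1+0=16,  q_0=16·0+1=1
a_1=2:  p_1=2·16+1=33,  q_1=2·1+0=2
…
a_4=1:  p_4=1·768+49=817,  q_4=1·47+3=50
a_5=2:  p_5=2·817+768=2402,  q_5=2·50+47=147
→ (2402, 147).  Check: 2402²=5769604, 267·147²=5769603, difference 1.
n=2: (2402,147)∘(2402,147) = (2402·2402+267·147·147, 2402·147+147·2402) = (11539207,706188)
n=3: (11539207,706188)∘(2402,147) = (2402·11539207+267·147·706188, 2402·706188+147·11539207) = (55434348026,3392527005)
n=4: (55434348026,3392527005)∘(2402,147) = (2402·55434348026+267·147·3392527005, 2402·3392527005+147·55434348026) = (266306596377697,16297699025832)
n=5: (266306596377697,16297699025832)∘(2402,147) = (2402·266306596377697+267·147·16297699025832, 2402·16297699025832+147·266306596377697) = (1279336833564108362,78294142727569923)

2402 147
11539207 706188
55434348026 3392527005
266306596377697 16297699025832
1279336833564108362 78294142727569923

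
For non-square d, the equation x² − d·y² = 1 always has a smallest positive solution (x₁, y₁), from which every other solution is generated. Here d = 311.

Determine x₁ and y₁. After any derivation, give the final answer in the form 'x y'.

16883880 957397

√311 → a₀=17, period (1,1,1,2,1,…,1,1,34); ℓ=16 even so k=15
step 0: (17, 1)  from 17·(1,0) + (0,1)
step 1: (18, 1)  from 1·(17,1) + (1,0)
step 2: (35, 2)  from 1·(18,1) + (17,1)
step 3: (53, 3)  from 1·(35,2) + (18,1)
step 4: (141, 8)  from 2·(53,3) + (35,2)
step 5: (194, 11)  from 1·(141,8) + (53,3)
step 6: (1305, 74)  from 6·(194,11) + (141,8)
…
step 8: (71158, 4035)  from 17·(4109,233) + (1305,74)
step 9: (217583, 12338)  from 3·(71158,4035) + (4109,233)
…
step 11: (1594239, 90401)  from 1·(1376656,78063) + (217583,12338)
step 12: (4565134, 258865)  from 2·(1594239,90401) + (1376656,78063)
step 13: (6159373, 349266)  from 1·(4565134,258865) + (1594239,90401)
step 14: (10724507, 608131)  from 1·(6159373,349266) + (4565134,258865)
step 15: (16883880, 957397)  from 1·(10724507,608131) + (6159373,349266)
→ (16883880, 957397).  Check: 16883880²=285065403854400, 311·957397²=285065403854399, difference 1.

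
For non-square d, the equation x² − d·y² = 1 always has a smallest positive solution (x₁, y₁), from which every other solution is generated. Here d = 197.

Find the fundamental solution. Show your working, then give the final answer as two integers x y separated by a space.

393 28

√197 = [14; 28, …], period ℓ=1 (odd) → k=1
a_0=14:  p_0=14·1+0=14,  q_0=14·0+1=1
a_1=28:  p_1=28·14+1=393,  q_1=28·1+0=28
→ (393, 28).  Check: 393²=154449, 197·28²=154448, difference 1.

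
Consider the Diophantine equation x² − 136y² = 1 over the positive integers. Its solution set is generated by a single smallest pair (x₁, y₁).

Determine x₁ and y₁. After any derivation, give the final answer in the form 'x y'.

[11; 1,1,1,22] for √136; ℓ=4 ⇒ convergent index 3
a_0=11:  p_0=11·1+0=11,  q_0=11·0+1=1
a_1=1:  p_1=1·11+1=12,  q_1=1·1+0=1
a_2=1:  p_2=1·12+11=23,  q_2=1·1+1=2
a_3=1:  p_3=1·23+12=35,  q_3=1·2+1=3
→ (35, 3).  Check: 35²=1225, 136·3²=1224, difference 1.

35 3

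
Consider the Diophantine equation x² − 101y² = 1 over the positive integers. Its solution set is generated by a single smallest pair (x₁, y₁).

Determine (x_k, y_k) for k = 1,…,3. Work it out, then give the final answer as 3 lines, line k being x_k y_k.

201 20
80801 8040
32481801 3232060

√101 → a₀=10, period (20); ℓ=1 odd so k=1
i=0: a=10 ⇒ p=10, q=1
i=1: a=20 ⇒ p=201, q=20
fundamental: x₁=201, y₁=20  (since 40401 − 101·400 = 1)
(x_2, y_2) = (201·201 + 101·20·20, 201·20 + 20·201) = (80801, 8040)
(x_3, y_3) = (201·80801 + 101·20·8040, 201·8040 + 20·80801) = (32481801, 3232060)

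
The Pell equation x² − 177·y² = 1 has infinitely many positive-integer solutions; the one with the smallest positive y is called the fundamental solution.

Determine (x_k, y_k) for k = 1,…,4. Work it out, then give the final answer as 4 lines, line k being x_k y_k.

[13; 3,3,2,8,2,3,3,26] for √177; ℓ=8 ⇒ convergent index 7
a_0=13:  p_0=13·1+0=13,  q_0=13·0+1=1
a_1=3:  p_1=3·13+1=40,  q_1=3·1+0=3
…
a_6=3:  p_6=3·5468+2581=18985,  q_6=3·411+194=1427
a_7=3:  p_7=3·18985+5468=62423,  q_7=3·1427+411=4692
fundamental: x₁=62423, y₁=4692  (since 3896630929 − 177·22014864 = 1)
(x_2, y_2) = (62423·62423 + 177·4692·4692, 62423·4692 + 4692·62423) = (7793261857, 585777432)
(x_3, y_3) = (62423·7793261857 + 177·4692·585777432, 62423·585777432 + 4692·7793261857) = (972957569736599, 73131969270780)
(x_4, y_4) = (62423·972957569736599 + 177·4692·73131969270780, 62423·73131969270780 + 4692·972957569736599) = (121469860743542176897, 9130233834994022448)

62423 4692
7793261857 585777432
972957569736599 73131969270780
121469860743542176897 9130233834994022448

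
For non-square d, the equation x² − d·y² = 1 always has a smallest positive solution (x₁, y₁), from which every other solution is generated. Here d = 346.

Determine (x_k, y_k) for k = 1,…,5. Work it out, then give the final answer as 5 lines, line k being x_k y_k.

√346 = [18; 1,1,1,1,36, …], period ℓ=5 (odd) → k=9
i=0: a=18 ⇒ p=18, q=1
…
i=3: a=1 ⇒ p=56, q=3
…
i=5: a=36 ⇒ p=3404, q=183
i=6: a=1 ⇒ p=3497, q=188
…
i=8: a=1 ⇒ p=10398, q=559
i=9: a=1 ⇒ p=17299, q=930
(x₁, y₁) = (17299, 930);  17299² − 346·930² = 1 ✓
(x_2, y_2) = (17299·17299 + 346·930·930, 17299·930 + 930·17299) = (598510801, 32176140)
(x_3, y_3) = (17299·598510801 + 346·930·32176140, 17299·32176140 + 930·598510801) = (20707276675699, 1113230090790)
(x_4, y_4) = (17299·20707276675699 + 346·930·1113230090790, 17299·1113230090790 + 930·20707276675699) = (716430357827323201, 38515534648976280)
(x_5, y_5) = (17299·716430357827323201 + 346·930·38515534648976280, 17299·38515534648976280 + 930·716430357827323201) = (24787057499402451432499, 1332560466672051244650)

17299 930
598510801 32176140
20707276675699 1113230090790
716430357827323201 38515534648976280
24787057499402451432499 1332560466672051244650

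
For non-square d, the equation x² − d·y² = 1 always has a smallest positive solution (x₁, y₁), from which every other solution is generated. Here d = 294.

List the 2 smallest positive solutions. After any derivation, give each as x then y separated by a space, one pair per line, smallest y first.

√294 = [17; 6,1,4,1,6,34, …], period ℓ=6 (even) → k=5
a_0=17:  p_0=17·1+0=17,  q_0=17·0+1=1
…
a_4=1:  p_4=1·583+120=703,  q_4=1·34+7=41
a_5=6:  p_5=6·703+583=4801,  q_5=6·41+34=280
→ (4801, 280).  Check: 4801²=23049601, 294·280²=23049600, difference 1.
k=2:  x_2 = 4801·4801+294·280·280 = 46099201,  y_2 = 4801·280+280·4801 = 2688560

4801 280
46099201 2688560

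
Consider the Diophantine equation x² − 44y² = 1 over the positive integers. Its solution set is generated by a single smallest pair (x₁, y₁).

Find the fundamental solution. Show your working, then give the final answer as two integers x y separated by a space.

199 30

d=44: √d = [6; 1,1,1,2,1,1,1,12] (ℓ=8, even), read p_7/q_7
k=0  a_k=6  p_k/q_k = 6/1
k=1  a_k=1  p_k/q_k = 7/1
…
k=3  a_k=1  p_k/q_k = 20/3
k=4  a_k=2  p_k/q_k = 53/8
k=5  a_k=1  p_k/q_k = 73/11
k=6  a_k=1  p_k/q_k = 126/19
k=7  a_k=1  p_k/q_k = 199/30
→ (199, 30).  Check: 199²=39601, 44·30²=39600, difference 1.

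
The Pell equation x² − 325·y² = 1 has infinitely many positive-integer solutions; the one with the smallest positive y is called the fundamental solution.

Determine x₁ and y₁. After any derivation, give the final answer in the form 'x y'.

√325 → a₀=18, period (36); ℓ=1 odd so k=1
i=0: a=18 ⇒ p=18, q=1
i=1: a=36 ⇒ p=649, q=36
(x₁, y₁) = (649, 36);  649² − 325·36² = 1 ✓

649 36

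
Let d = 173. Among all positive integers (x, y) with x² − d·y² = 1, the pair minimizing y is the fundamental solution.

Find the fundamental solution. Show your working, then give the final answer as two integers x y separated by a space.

2499849 190060

√173 → a₀=13, period (6,1,1,6,26); ℓ=5 odd so k=9
k=0  a_k=13  p_k/q_k = 13/1
k=1  a_k=6  p_k/q_k = 79/6
…
k=4  a_k=6  p_k/q_k = 1118/85
k=5  a_k=26  p_k/q_k = 29239/2223
…
k=7  a_k=1  p_k/q_k = 205791/15646
k=8  a_k=1  p_k/q_k = 382343/29069
k=9  a_k=6  p_k/q_k = 2499849/190060
(x₁, y₁) = (2499849, 190060);  2499849² − 173·190060² = 1 ✓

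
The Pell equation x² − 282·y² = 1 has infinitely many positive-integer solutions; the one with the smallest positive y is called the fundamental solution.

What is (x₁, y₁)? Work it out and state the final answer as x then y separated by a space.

2351 140

[16; 1,3,1,4,1,3,1,32] for √282; ℓ=8 ⇒ convergent index 7
k=0  a_k=16  p_k/q_k = 16/1
…
k=2  a_k=3  p_k/q_k = 67/4
…
k=4  a_k=4  p_k/q_k = 403/24
…
k=6  a_k=3  p_k/q_k = 1864/111
k=7  a_k=1  p_k/q_k = 2351/140
(x₁, y₁) = (2351, 140);  2351² − 282·140² = 1 ✓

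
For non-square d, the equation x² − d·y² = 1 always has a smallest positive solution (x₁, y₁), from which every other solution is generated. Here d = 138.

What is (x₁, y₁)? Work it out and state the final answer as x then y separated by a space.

47 4

√138 = [11; 1,2,1,22, …], period ℓ=4 (even) → k=3
step 0: (11, 1)  from 11·(1,0) + (0,1)
…
step 2: (35, 3)  from 2·(12,1) + (11,1)
step 3: (47, 4)  from 1·(35,3) + (12,1)
fundamental: x₁=47, y₁=4  (since 2209 − 138·16 = 1)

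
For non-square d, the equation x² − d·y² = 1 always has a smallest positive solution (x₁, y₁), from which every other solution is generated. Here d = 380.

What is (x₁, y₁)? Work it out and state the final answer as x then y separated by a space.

√380 → a₀=19, period (2,38); ℓ=2 even so k=1
k=0  a_k=19  p_k/q_k = 19/1
k=1  a_k=2  p_k/q_k = 39/2
fundamental: x₁=39, y₁=2  (since 1521 − 380·4 = 1)

39 2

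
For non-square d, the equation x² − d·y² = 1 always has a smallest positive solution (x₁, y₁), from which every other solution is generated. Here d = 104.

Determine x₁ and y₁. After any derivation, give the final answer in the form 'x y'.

51 5

√104 = [10; 5,20, …], period ℓ=2 (even) → k=1
step 0: (10, 1)  from 10·(1,0) + (0,1)
step 1: (51, 5)  from 5·(10,1) + (1,0)
(x₁, y₁) = (51, 5);  51² − 104·5² = 1 ✓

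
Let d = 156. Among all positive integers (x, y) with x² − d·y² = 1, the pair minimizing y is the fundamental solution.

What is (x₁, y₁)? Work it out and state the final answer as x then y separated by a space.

25 2

[12; 2,24] for √156; ℓ=2 ⇒ convergent index 1
a_0=12:  p_0=12·1+0=12,  q_0=12·0+1=1
a_1=2:  p_1=2·12+1=25,  q_1=2·1+0=2
(x₁, y₁) = (25, 2);  25² − 156·2² = 1 ✓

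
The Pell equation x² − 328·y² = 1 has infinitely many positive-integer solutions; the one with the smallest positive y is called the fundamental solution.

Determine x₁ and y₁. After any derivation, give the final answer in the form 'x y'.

d=328: √d = [18; 9,36] (ℓ=2, even), read p_1/q_1
a_0=18:  p_0=18·1+0=18,  q_0=18·0+1=1
a_1=9:  p_1=9·18+1=163,  q_1=9·1+0=9
fundamental: x₁=163, y₁=9  (since 26569 − 328·81 = 1)

163 9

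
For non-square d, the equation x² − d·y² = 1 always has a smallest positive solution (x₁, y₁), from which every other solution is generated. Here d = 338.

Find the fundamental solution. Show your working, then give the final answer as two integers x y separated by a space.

[18; 2,1,1,2,36] for √338; ℓ=5 ⇒ convergent index 9
step 0: (18, 1)  from 18·(1,0) + (0,1)
…
step 2: (55, 3)  from 1·(37,2) + (18,1)
…
step 4: (239, 13)  from 2·(92,5) + (55,3)
step 5: (8696, 473)  from 36·(239,13) + (92,5)
step 6: (17631, 959)  from 2·(8696,473) + (239,13)
…
step 8: (43958, 2391)  from 1·(26327,1432) + (17631,959)
step 9: (114243, 6214)  from 2·(43958,2391) + (26327,1432)
fundamental: x₁=114243, y₁=6214  (since 13051463049 − 338·38613796 = 1)

114243 6214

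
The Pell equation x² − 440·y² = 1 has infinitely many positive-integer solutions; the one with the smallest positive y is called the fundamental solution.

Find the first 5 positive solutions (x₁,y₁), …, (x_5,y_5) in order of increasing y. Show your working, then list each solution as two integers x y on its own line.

√440 = [20; 1,40, …], period ℓ=2 (even) → k=1
i=0: a=20 ⇒ p=20, q=1
i=1: a=1 ⇒ p=21, q=1
(x₁, y₁) = (21, 1);  21² − 440·1² = 1 ✓
(x_2, y_2) = (21·21 + 440·1·1, 21·1 + 1·21) = (881, 42)
(x_3, y_3) = (21·881 + 440·1·42, 21·42 + 1·881) = (36981, 1763)
(x_4, y_4) = (21·36981 + 440·1·1763, 21·1763 + 1·36981) = (1552321, 74004)
(x_5, y_5) = (21·1552321 + 440·1·74004, 21·74004 + 1·1552321) = (65160501, 3106405)

21 1
881 42
36981 1763
1552321 74004
65160501 3106405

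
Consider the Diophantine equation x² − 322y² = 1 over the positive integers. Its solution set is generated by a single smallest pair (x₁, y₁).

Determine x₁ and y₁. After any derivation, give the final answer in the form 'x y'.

d=322: √d = [17; 1,16,1,34] (ℓ=4, even), read p_3/q_3
a_0=17:  p_0=17·1+0=17,  q_0=17·0+1=1
a_1=1:  p_1=1·17+1=18,  q_1=1·1+0=1
a_2=16:  p_2=16·18+17=305,  q_2=16·1+1=17
a_3=1:  p_3=1·305+18=323,  q_3=1·17+1=18
fundamental: x₁=323, y₁=18  (since 104329 − 322·324 = 1)

323 18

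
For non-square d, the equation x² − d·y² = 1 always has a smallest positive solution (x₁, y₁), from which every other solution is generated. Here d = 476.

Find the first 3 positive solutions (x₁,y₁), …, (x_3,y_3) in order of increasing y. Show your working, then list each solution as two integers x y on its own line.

√476 = [21; 1,4,2,10,2,4,1,42, …], period ℓ=8 (even) → k=7
a_0=21:  p_0=21·1+0=21,  q_0=21·0+1=1
a_1=1:  p_1=1·21+1=22,  q_1=1·1+0=1
a_2=4:  p_2=4·22+21=109,  q_2=4·1+1=5
a_3=2:  p_3=2·109+22=240,  q_3=2·5+1=11
a_4=10:  p_4=10·240+109=2509,  q_4=10·11+5=115
a_5=2:  p_5=2·2509+240=5258,  q_5=2·115+11=241
a_6=4:  p_6=4·5258+2509=23541,  q_6=4·241+115=1079
a_7=1:  p_7=1·23541+5258=28799,  q_7=1·1079+241=1320
(x₁, y₁) = (28799, 1320);  28799² − 476·1320² = 1 ✓
(28799+1320√476)^2 = 1658764801 + 76029360√476
(28799+1320√476)^3 = 95541534979199 + 4379139075960√476

28799 1320
1658764801 76029360
95541534979199 4379139075960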